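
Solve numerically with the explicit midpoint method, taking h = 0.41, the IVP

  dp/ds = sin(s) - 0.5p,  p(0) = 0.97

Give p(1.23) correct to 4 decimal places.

Midpoint: k1 = f(s_n, p_n); k2 = f(s_n + h/2, p_n + (h/2)·k1); p_{n+1} = p_n + h·k2.
s=0.000000, p=0.970000:
  k1 = f(0.000000, 0.970000) = -0.485000
  k2 = f(0.205000, 0.870575) = -0.231720
  p ← 0.970000 + 0.41·(-0.231720) = 0.874995
s=0.410000, p=0.874995:
  k1 = f(0.410000, 0.874995) = -0.038888
  k2 = f(0.615000, 0.867023) = 0.143447
  p ← 0.874995 + 0.41·0.143447 = 0.933808
s=0.820000, p=0.933808:
  k1 = f(0.820000, 0.933808) = 0.264242
  k2 = f(1.025000, 0.987978) = 0.360725
  p ← 0.933808 + 0.41·0.360725 = 1.081705
p(1.23) ≈ 1.0817

1.0817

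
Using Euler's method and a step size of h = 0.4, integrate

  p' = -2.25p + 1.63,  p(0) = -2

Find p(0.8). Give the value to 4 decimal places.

0.6972

Euler: p_{n+1} = p_n + h·f(t_n, p_n).
t=0.000000, p=-2.000000: f=6.130000 → p ← -2.000000 + 0.4·6.130000 = 0.452000
t=0.400000, p=0.452000: f=0.613000 → p ← 0.452000 + 0.4·0.613000 = 0.697200
p(0.8) ≈ 0.6972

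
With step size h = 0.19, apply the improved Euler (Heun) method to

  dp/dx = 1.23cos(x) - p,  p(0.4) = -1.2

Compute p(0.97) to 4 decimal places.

-0.2877

Heun: k1 = f(x_n, p_n); k2 = f(x_n + h, p_n + h·k1); p_{n+1} = p_n + (h/2)·(k1 + k2).
x=0.400000, p=-1.200000:
  k1 = f(0.400000, -1.200000) = 2.332905
  k2 = f(0.590000, -0.756748) = 1.778805
  p ← -1.200000 + (0.19/2)·(2.332905 + 1.778805) = -0.809388
x=0.590000, p=-0.809388:
  k1 = f(0.590000, -0.809388) = 1.831445
  k2 = f(0.780000, -0.461413) = 1.335837
  p ← -0.809388 + (0.19/2)·(1.831445 + 1.335837) = -0.508496
x=0.780000, p=-0.508496:
  k1 = f(0.780000, -0.508496) = 1.382919
  k2 = f(0.970000, -0.245741) = 0.941060
  p ← -0.508496 + (0.19/2)·(1.382919 + 0.941060) = -0.287718
p(0.97) ≈ -0.2877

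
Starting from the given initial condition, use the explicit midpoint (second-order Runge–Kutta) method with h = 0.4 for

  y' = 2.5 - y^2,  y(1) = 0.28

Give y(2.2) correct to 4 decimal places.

Midpoint: k1 = f(t_n, y_n); k2 = f(t_n + h/2, y_n + (h/2)·k1); y_{n+1} = y_n + h·k2.
t=1.000000, y=0.280000:
  k1 = f(1.000000, 0.280000) = 2.421600
  k2 = f(1.200000, 0.764320) = 1.915815
  y ← 0.280000 + 0.4·1.915815 = 1.046326
t=1.400000, y=1.046326:
  k1 = f(1.400000, 1.046326) = 1.405202
  k2 = f(1.600000, 1.327366) = 0.738099
  y ← 1.046326 + 0.4·0.738099 = 1.341565
t=1.800000, y=1.341565:
  k1 = f(1.800000, 1.341565) = 0.700202
  k2 = f(2.000000, 1.481606) = 0.304844
  y ← 1.341565 + 0.4·0.304844 = 1.463503
y(2.2) ≈ 1.4635

1.4635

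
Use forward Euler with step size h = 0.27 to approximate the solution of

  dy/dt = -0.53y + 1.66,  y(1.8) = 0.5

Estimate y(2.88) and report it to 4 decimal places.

1.7130

Euler: y_{n+1} = y_n + h·f(t_n, y_n).
t=1.800000, y=0.500000: f=1.395000 → y ← 0.500000 + 0.27·1.395000 = 0.876650
t=2.070000, y=0.876650: f=1.195375 → y ← 0.876650 + 0.27·1.195375 = 1.199401
t=2.340000, y=1.199401: f=1.024317 → y ← 1.199401 + 0.27·1.024317 = 1.475967
t=2.610000, y=1.475967: f=0.877737 → y ← 1.475967 + 0.27·0.877737 = 1.712956
y(2.88) ≈ 1.7130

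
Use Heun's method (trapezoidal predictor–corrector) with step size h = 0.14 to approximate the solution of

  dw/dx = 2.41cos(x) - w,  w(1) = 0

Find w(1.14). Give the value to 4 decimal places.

Heun: k1 = f(x_n, w_n); k2 = f(x_n + h, w_n + h·k1); w_{n+1} = w_n + (h/2)·(k1 + k2).
x=1.000000, w=0.000000:
  k1 = f(1.000000, 0.000000) = 1.302129
  k2 = f(1.140000, 0.182298) = 0.824105
  w ← 0.000000 + (0.14/2)·(1.302129 + 0.824105) = 0.148836
w(1.14) ≈ 0.1488

0.1488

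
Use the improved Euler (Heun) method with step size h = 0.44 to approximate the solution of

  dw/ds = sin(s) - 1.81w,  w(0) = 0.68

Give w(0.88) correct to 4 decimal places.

Heun: k1 = f(s_n, w_n); k2 = f(s_n + h, w_n + h·k1); w_{n+1} = w_n + (h/2)·(k1 + k2).
s=0.000000, w=0.680000:
  k1 = f(0.000000, 0.680000) = -1.230800
  k2 = f(0.440000, 0.138448) = 0.175349
  w ← 0.680000 + (0.44/2)·(-1.230800 + 0.175349) = 0.447801
s=0.440000, w=0.447801:
  k1 = f(0.440000, 0.447801) = -0.384580
  k2 = f(0.880000, 0.278586) = 0.266499
  w ← 0.447801 + (0.44/2)·(-0.384580 + 0.266499) = 0.421823
w(0.88) ≈ 0.4218

0.4218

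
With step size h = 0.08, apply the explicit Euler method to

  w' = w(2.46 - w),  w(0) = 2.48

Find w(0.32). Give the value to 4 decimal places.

2.4683

Euler: w_{n+1} = w_n + h·f(x_n, w_n).
x=0.000000, w=2.480000: f=-0.049600 → w ← 2.480000 + 0.08·(-0.049600) = 2.476032
x=0.080000, w=2.476032: f=-0.039696 → w ← 2.476032 + 0.08·(-0.039696) = 2.472856
x=0.160000, w=2.472856: f=-0.031792 → w ← 2.472856 + 0.08·(-0.031792) = 2.470313
x=0.240000, w=2.470313: f=-0.025476 → w ← 2.470313 + 0.08·(-0.025476) = 2.468275
w(0.32) ≈ 2.4683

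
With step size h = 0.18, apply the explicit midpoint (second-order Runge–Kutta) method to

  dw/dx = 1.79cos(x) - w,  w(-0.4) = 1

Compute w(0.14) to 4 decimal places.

Midpoint: k1 = f(x_n, w_n); k2 = f(x_n + h/2, w_n + (h/2)·k1); w_{n+1} = w_n + h·k2.
x=-0.400000, w=1.000000:
  k1 = f(-0.400000, 1.000000) = 0.648699
  k2 = f(-0.310000, 1.058383) = 0.646294
  w ← 1.000000 + 0.18·0.646294 = 1.116333
x=-0.220000, w=1.116333:
  k1 = f(-0.220000, 1.116333) = 0.630523
  k2 = f(-0.130000, 1.173080) = 0.601816
  w ← 1.116333 + 0.18·0.601816 = 1.224660
x=-0.040000, w=1.224660:
  k1 = f(-0.040000, 1.224660) = 0.563908
  k2 = f(0.050000, 1.275412) = 0.512351
  w ← 1.224660 + 0.18·0.512351 = 1.316883
w(0.14) ≈ 1.3169

1.3169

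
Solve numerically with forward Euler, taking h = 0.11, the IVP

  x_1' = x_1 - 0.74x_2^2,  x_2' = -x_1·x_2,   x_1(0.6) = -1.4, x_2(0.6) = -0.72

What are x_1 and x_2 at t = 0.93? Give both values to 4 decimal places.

Euler on (x_1,x_2): x_1_{n+1} = x_1_n + h·x_1', x_2_{n+1} = x_2_n + h·x_2'.
0.600000: (-1.400000, -0.720000); f=(-1.783616, -1.008000) → (-1.596198, -0.830880)
0.710000: (-1.596198, -0.830880); f=(-2.107065, -1.326249) → (-1.827975, -0.976767)
0.820000: (-1.827975, -0.976767); f=(-2.533990, -1.785506) → (-2.106714, -1.173173)
(x_1(0.93), x_2(0.93)) ≈ (-2.1067, -1.1732)

-2.1067, -1.1732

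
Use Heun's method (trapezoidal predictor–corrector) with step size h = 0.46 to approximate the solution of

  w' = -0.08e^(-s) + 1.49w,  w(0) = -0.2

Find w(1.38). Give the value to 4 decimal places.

-1.6421

Heun: k1 = f(s_n, w_n); k2 = f(s_n + h, w_n + h·k1); w_{n+1} = w_n + (h/2)·(k1 + k2).
s=0.000000, w=-0.200000:
  k1 = f(0.000000, -0.200000) = -0.378000
  k2 = f(0.460000, -0.373880) = -0.607584
  w ← -0.200000 + (0.46/2)·(-0.378000 + (-0.607584)) = -0.426684
s=0.460000, w=-0.426684:
  k1 = f(0.460000, -0.426684) = -0.686262
  k2 = f(0.920000, -0.742365) = -1.138005
  w ← -0.426684 + (0.46/2)·(-0.686262 + (-1.138005)) = -0.846266
s=0.920000, w=-0.846266:
  k1 = f(0.920000, -0.846266) = -1.292818
  k2 = f(1.380000, -1.440962) = -2.167160
  w ← -0.846266 + (0.46/2)·(-1.292818 + (-2.167160)) = -1.642061
w(1.38) ≈ -1.6421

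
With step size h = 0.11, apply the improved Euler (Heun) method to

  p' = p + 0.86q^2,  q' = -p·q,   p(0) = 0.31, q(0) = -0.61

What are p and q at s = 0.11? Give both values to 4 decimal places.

0.3819, -0.5873

Heun on (p,q): k1 = f(s_n, state_n); k2 = f(s_n + h, state_n + h·k1); state_{n+1} = state_n + (h/2)·(k1 + k2).
0.000000: (0.310000, -0.610000)
  k1 = (0.630006, 0.189100)
  predictor → (0.379301, -0.589199)
  k2 = (0.677854, 0.223484)
  → (0.381932, -0.587308)
(p(0.11), q(0.11)) ≈ (0.3819, -0.5873)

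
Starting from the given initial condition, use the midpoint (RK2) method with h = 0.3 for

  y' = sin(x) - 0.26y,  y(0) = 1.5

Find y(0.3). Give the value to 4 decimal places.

Midpoint: k1 = f(x_n, y_n); k2 = f(x_n + h/2, y_n + (h/2)·k1); y_{n+1} = y_n + h·k2.
x=0.000000, y=1.500000:
  k1 = f(0.000000, 1.500000) = -0.390000
  k2 = f(0.150000, 1.441500) = -0.225352
  y ← 1.500000 + 0.3·(-0.225352) = 1.432394
y(0.3) ≈ 1.4324

1.4324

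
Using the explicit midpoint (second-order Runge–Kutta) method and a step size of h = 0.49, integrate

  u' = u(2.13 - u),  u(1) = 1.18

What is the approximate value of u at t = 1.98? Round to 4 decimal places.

Midpoint: k1 = f(t_n, u_n); k2 = f(t_n + h/2, u_n + (h/2)·k1); u_{n+1} = u_n + h·k2.
t=1.000000, u=1.180000:
  k1 = f(1.000000, 1.180000) = 1.121000
  k2 = f(1.245000, 1.454645) = 0.982402
  u ← 1.180000 + 0.49·0.982402 = 1.661377
t=1.490000, u=1.661377:
  k1 = f(1.490000, 1.661377) = 0.778560
  k2 = f(1.735000, 1.852124) = 0.514661
  u ← 1.661377 + 0.49·0.514661 = 1.913561
u(1.98) ≈ 1.9136

1.9136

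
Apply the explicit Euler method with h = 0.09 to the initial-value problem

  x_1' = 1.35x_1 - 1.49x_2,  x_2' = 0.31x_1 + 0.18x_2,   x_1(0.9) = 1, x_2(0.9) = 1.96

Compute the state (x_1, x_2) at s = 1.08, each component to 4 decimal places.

Euler on (x_1,x_2): x_1_{n+1} = x_1_n + h·x_1', x_2_{n+1} = x_2_n + h·x_2'.
0.900000: (1.000000, 1.960000); f=(-1.570400, 0.662800) → (0.858664, 2.019652)
0.990000: (0.858664, 2.019652); f=(-1.850085, 0.629723) → (0.692156, 2.076327)
(x_1(1.08), x_2(1.08)) ≈ (0.6922, 2.0763)

0.6922, 2.0763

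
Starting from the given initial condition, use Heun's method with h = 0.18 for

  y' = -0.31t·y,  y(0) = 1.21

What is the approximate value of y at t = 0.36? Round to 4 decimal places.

Heun: k1 = f(t_n, y_n); k2 = f(t_n + h, y_n + h·k1); y_{n+1} = y_n + (h/2)·(k1 + k2).
t=0.000000, y=1.210000:
  k1 = f(0.000000, 1.210000) = 0.000000
  k2 = f(0.180000, 1.210000) = -0.067518
  y ← 1.210000 + (0.18/2)·(0.000000 + (-0.067518)) = 1.203923
t=0.180000, y=1.203923:
  k1 = f(0.180000, 1.203923) = -0.067179
  k2 = f(0.360000, 1.191831) = -0.133008
  y ← 1.203923 + (0.18/2)·(-0.067179 + (-0.133008)) = 1.185907
y(0.36) ≈ 1.1859

1.1859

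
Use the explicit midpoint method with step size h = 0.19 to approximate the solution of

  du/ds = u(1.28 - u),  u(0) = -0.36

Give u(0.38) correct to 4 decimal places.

-0.6978

Midpoint: k1 = f(s_n, u_n); k2 = f(s_n + h/2, u_n + (h/2)·k1); u_{n+1} = u_n + h·k2.
s=0.000000, u=-0.360000:
  k1 = f(0.000000, -0.360000) = -0.590400
  k2 = f(0.095000, -0.416088) = -0.705722
  u ← -0.360000 + 0.19·(-0.705722) = -0.494087
s=0.190000, u=-0.494087:
  k1 = f(0.190000, -0.494087) = -0.876554
  k2 = f(0.285000, -0.577360) = -1.072365
  u ← -0.494087 + 0.19·(-1.072365) = -0.697836
u(0.38) ≈ -0.6978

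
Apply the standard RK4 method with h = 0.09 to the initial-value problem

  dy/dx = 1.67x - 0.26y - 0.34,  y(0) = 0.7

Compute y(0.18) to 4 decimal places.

0.6348

RK4: k1 = f(x_n, y_n); k2 = f(x_n + h/2, y_n + (h/2)·k1); k3 = f(x_n + h/2, y_n + (h/2)·k2); k4 = f(x_n + h, y_n + h·k3); y_{n+1} = y_n + (h/6)·(k1 + 2k2 + 2k3 + k4).
x=0.000000, y=0.700000:
  k1 = f(0.000000, 0.700000) = -0.522000
  k2 = f(0.045000, 0.676510) = -0.440743
  k3 = f(0.045000, 0.680167) = -0.441693
  k4 = f(0.090000, 0.660248) = -0.361364
  y ← 0.700000 + (0.09/6)·(k1 + 2k2 + 2k3 + k4) = 0.660276
x=0.090000, y=0.660276:
  k1 = f(0.090000, 0.660276) = -0.361372
  k2 = f(0.135000, 0.644015) = -0.281994
  k3 = f(0.135000, 0.647587) = -0.282923
  k4 = f(0.180000, 0.634813) = -0.204451
  y ← 0.660276 + (0.09/6)·(k1 + 2k2 + 2k3 + k4) = 0.634842
y(0.18) ≈ 0.6348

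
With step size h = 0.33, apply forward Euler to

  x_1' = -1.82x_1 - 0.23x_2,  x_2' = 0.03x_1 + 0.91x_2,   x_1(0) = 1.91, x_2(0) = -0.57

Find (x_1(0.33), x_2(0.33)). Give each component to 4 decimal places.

Euler on (x_1,x_2): x_1_{n+1} = x_1_n + h·x_1', x_2_{n+1} = x_2_n + h·x_2'.
0.000000: (1.910000, -0.570000); f=(-3.345100, -0.461400) → (0.806117, -0.722262)
(x_1(0.33), x_2(0.33)) ≈ (0.8061, -0.7223)

0.8061, -0.7223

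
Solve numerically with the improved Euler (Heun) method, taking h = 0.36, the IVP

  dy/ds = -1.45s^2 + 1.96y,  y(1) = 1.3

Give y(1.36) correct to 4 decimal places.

1.6130

Heun: k1 = f(s_n, y_n); k2 = f(s_n + h, y_n + h·k1); y_{n+1} = y_n + (h/2)·(k1 + k2).
s=1.000000, y=1.300000:
  k1 = f(1.000000, 1.300000) = 1.098000
  k2 = f(1.360000, 1.695280) = 0.640829
  y ← 1.300000 + (0.36/2)·(1.098000 + 0.640829) = 1.612989
y(1.36) ≈ 1.6130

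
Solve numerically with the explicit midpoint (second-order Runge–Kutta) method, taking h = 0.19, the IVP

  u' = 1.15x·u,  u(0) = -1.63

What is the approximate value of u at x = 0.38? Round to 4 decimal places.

Midpoint: k1 = f(x_n, u_n); k2 = f(x_n + h/2, u_n + (h/2)·k1); u_{n+1} = u_n + h·k2.
x=0.000000, u=-1.630000:
  k1 = f(0.000000, -1.630000) = 0.000000
  k2 = f(0.095000, -1.630000) = -0.178077
  u ← -1.630000 + 0.19·(-0.178077) = -1.663835
x=0.190000, u=-1.663835:
  k1 = f(0.190000, -1.663835) = -0.363548
  k2 = f(0.285000, -1.698372) = -0.556641
  u ← -1.663835 + 0.19·(-0.556641) = -1.769597
u(0.38) ≈ -1.7696

-1.7696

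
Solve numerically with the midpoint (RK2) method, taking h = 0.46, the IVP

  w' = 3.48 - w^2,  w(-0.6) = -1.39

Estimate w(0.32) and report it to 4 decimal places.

Midpoint: k1 = f(x_n, w_n); k2 = f(x_n + h/2, w_n + (h/2)·k1); w_{n+1} = w_n + h·k2.
x=-0.600000, w=-1.390000:
  k1 = f(-0.600000, -1.390000) = 1.547900
  k2 = f(-0.370000, -1.033983) = 2.410879
  w ← -1.390000 + 0.46·2.410879 = -0.280996
x=-0.140000, w=-0.280996:
  k1 = f(-0.140000, -0.280996) = 3.401041
  k2 = f(0.090000, 0.501244) = 3.228755
  w ← -0.280996 + 0.46·3.228755 = 1.204231
w(0.32) ≈ 1.2042

1.2042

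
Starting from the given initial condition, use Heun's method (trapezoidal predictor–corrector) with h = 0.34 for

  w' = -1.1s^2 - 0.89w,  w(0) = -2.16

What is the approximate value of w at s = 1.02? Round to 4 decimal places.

-1.2289

Heun: k1 = f(s_n, w_n); k2 = f(s_n + h, w_n + h·k1); w_{n+1} = w_n + (h/2)·(k1 + k2).
s=0.000000, w=-2.160000:
  k1 = f(0.000000, -2.160000) = 1.922400
  k2 = f(0.340000, -1.506384) = 1.213522
  w ← -2.160000 + (0.34/2)·(1.922400 + 1.213522) = -1.626893
s=0.340000, w=-1.626893:
  k1 = f(0.340000, -1.626893) = 1.320775
  k2 = f(0.680000, -1.177830) = 0.539629
  w ← -1.626893 + (0.34/2)·(1.320775 + 0.539629) = -1.310625
s=0.680000, w=-1.310625:
  k1 = f(0.680000, -1.310625) = 0.657816
  k2 = f(1.020000, -1.086967) = -0.177039
  w ← -1.310625 + (0.34/2)·(0.657816 + (-0.177039)) = -1.228893
w(1.02) ≈ -1.2289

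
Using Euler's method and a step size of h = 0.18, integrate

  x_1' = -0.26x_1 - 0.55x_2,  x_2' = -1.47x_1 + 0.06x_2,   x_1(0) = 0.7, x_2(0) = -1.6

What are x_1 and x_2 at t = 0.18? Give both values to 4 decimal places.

0.8256, -1.8025

Euler on (x_1,x_2): x_1_{n+1} = x_1_n + h·x_1', x_2_{n+1} = x_2_n + h·x_2'.
0.000000: (0.700000, -1.600000); f=(0.698000, -1.125000) → (0.825640, -1.802500)
(x_1(0.18), x_2(0.18)) ≈ (0.8256, -1.8025)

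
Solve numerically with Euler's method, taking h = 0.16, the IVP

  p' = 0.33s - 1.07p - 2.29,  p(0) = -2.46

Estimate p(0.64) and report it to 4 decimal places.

-2.2459

Euler: p_{n+1} = p_n + h·f(s_n, p_n).
s=0.000000, p=-2.460000: f=0.342200 → p ← -2.460000 + 0.16·0.342200 = -2.405248
s=0.160000, p=-2.405248: f=0.336415 → p ← -2.405248 + 0.16·0.336415 = -2.351422
s=0.320000, p=-2.351422: f=0.331621 → p ← -2.351422 + 0.16·0.331621 = -2.298362
s=0.480000, p=-2.298362: f=0.327648 → p ← -2.298362 + 0.16·0.327648 = -2.245939
p(0.64) ≈ -2.2459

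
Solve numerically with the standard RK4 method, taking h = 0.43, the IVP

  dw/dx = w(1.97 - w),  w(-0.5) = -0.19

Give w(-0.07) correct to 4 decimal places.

-0.5065

RK4: k1 = f(x_n, w_n); k2 = f(x_n + h/2, w_n + (h/2)·k1); k3 = f(x_n + h/2, w_n + (h/2)·k2); k4 = f(x_n + h, w_n + h·k3); w_{n+1} = w_n + (h/6)·(k1 + 2k2 + 2k3 + k4).
x=-0.500000, w=-0.190000:
  k1 = f(-0.500000, -0.190000) = -0.410400
  k2 = f(-0.285000, -0.278236) = -0.625540
  k3 = f(-0.285000, -0.324491) = -0.744542
  k4 = f(-0.070000, -0.510153) = -1.265258
  w ← -0.190000 + (0.43/6)·(k1 + 2k2 + 2k3 + k4) = -0.506467
w(-0.07) ≈ -0.5065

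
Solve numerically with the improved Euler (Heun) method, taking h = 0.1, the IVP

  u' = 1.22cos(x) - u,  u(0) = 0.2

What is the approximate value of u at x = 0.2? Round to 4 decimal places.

0.3828

Heun: k1 = f(x_n, u_n); k2 = f(x_n + h, u_n + h·k1); u_{n+1} = u_n + (h/2)·(k1 + k2).
x=0.000000, u=0.200000:
  k1 = f(0.000000, 0.200000) = 1.020000
  k2 = f(0.100000, 0.302000) = 0.911905
  u ← 0.200000 + (0.1/2)·(1.020000 + 0.911905) = 0.296595
x=0.100000, u=0.296595:
  k1 = f(0.100000, 0.296595) = 0.917310
  k2 = f(0.200000, 0.388326) = 0.807355
  u ← 0.296595 + (0.1/2)·(0.917310 + 0.807355) = 0.382828
u(0.2) ≈ 0.3828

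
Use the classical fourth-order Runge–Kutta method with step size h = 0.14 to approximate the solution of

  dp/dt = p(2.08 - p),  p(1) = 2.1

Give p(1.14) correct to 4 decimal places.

RK4: k1 = f(t_n, p_n); k2 = f(t_n + h/2, p_n + (h/2)·k1); k3 = f(t_n + h/2, p_n + (h/2)·k2); k4 = f(t_n + h, p_n + h·k3); p_{n+1} = p_n + (h/6)·(k1 + 2k2 + 2k3 + k4).
t=1.000000, p=2.100000:
  k1 = f(1.000000, 2.100000) = -0.042000
  k2 = f(1.070000, 2.097060) = -0.035776
  k3 = f(1.070000, 2.097496) = -0.036697
  k4 = f(1.140000, 2.094862) = -0.031135
  p ← 2.100000 + (0.14/6)·(k1 + 2k2 + 2k3 + k4) = 2.094911
p(1.14) ≈ 2.0949

2.0949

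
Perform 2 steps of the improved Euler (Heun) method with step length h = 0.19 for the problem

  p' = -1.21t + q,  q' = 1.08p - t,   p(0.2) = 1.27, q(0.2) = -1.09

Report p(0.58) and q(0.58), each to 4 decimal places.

Heun on (p,q): k1 = f(t_n, state_n); k2 = f(t_n + h, state_n + h·k1); state_{n+1} = state_n + (h/2)·(k1 + k2).
0.200000: (1.270000, -1.090000)
  k1 = (-1.332000, 1.171600)
  predictor → (1.016920, -0.867396)
  k2 = (-1.339296, 0.708274)
  → (1.016227, -0.911412)
0.390000: (1.016227, -0.911412)
  k1 = (-1.383312, 0.707525)
  predictor → (0.753398, -0.776982)
  k2 = (-1.478782, 0.233669)
  → (0.744328, -0.821999)
(p(0.58), q(0.58)) ≈ (0.7443, -0.8220)

0.7443, -0.8220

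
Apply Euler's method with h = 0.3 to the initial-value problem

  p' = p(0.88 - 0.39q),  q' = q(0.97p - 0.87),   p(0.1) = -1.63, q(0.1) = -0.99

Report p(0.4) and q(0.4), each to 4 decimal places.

Euler on (p,q): p_{n+1} = p_n + h·p', q_{n+1} = q_n + h·q'.
0.100000: (-1.630000, -0.990000); f=(-2.063743, 2.426589) → (-2.249123, -0.262023)
(p(0.4), q(0.4)) ≈ (-2.2491, -0.2620)

-2.2491, -0.2620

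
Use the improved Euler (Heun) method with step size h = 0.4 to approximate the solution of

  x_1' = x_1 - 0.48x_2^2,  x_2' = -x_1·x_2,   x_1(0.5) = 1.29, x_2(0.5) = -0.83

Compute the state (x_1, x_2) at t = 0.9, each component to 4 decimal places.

1.8011, -0.4814

Heun on (x_1,x_2): k1 = f(t_n, state_n); k2 = f(t_n + h, state_n + h·k1); state_{n+1} = state_n + (h/2)·(k1 + k2).
0.500000: (1.290000, -0.830000)
  k1 = (0.959328, 1.070700)
  predictor → (1.673731, -0.401720)
  k2 = (1.596269, 0.672371)
  → (1.801119, -0.481386)
(x_1(0.9), x_2(0.9)) ≈ (1.8011, -0.4814)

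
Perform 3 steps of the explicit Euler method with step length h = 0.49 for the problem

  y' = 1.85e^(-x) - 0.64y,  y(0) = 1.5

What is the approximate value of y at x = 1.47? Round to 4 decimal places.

Euler: y_{n+1} = y_n + h·f(x_n, y_n).
x=0.000000, y=1.500000: f=0.890000 → y ← 1.500000 + 0.49·0.890000 = 1.936100
x=0.490000, y=1.936100: f=-0.105745 → y ← 1.936100 + 0.49·(-0.105745) = 1.884285
x=0.980000, y=1.884285: f=-0.511617 → y ← 1.884285 + 0.49·(-0.511617) = 1.633593
y(1.47) ≈ 1.6336

1.6336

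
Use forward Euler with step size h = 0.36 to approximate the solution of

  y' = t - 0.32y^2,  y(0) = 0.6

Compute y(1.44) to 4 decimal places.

1.1655

Euler: y_{n+1} = y_n + h·f(t_n, y_n).
t=0.000000, y=0.600000: f=-0.115200 → y ← 0.600000 + 0.36·(-0.115200) = 0.558528
t=0.360000, y=0.558528: f=0.260175 → y ← 0.558528 + 0.36·0.260175 = 0.652191
t=0.720000, y=0.652191: f=0.583887 → y ← 0.652191 + 0.36·0.583887 = 0.862390
t=1.080000, y=0.862390: f=0.842011 → y ← 0.862390 + 0.36·0.842011 = 1.165514
y(1.44) ≈ 1.1655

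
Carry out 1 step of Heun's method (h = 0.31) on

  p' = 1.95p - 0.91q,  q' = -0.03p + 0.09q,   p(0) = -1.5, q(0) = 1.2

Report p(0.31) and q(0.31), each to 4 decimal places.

-3.1283, 1.2539

Heun on (p,q): k1 = f(t_n, state_n); k2 = f(t_n + h, state_n + h·k1); state_{n+1} = state_n + (h/2)·(k1 + k2).
0.000000: (-1.500000, 1.200000)
  k1 = (-4.017000, 0.153000)
  predictor → (-2.745270, 1.247430)
  k2 = (-6.488438, 0.194627)
  → (-3.128343, 1.253882)
(p(0.31), q(0.31)) ≈ (-3.1283, 1.2539)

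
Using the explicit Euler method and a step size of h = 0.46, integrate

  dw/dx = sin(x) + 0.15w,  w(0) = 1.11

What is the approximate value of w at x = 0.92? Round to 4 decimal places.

1.4727

Euler: w_{n+1} = w_n + h·f(x_n, w_n).
x=0.000000, w=1.110000: f=0.166500 → w ← 1.110000 + 0.46·0.166500 = 1.186590
x=0.460000, w=1.186590: f=0.621937 → w ← 1.186590 + 0.46·0.621937 = 1.472681
w(0.92) ≈ 1.4727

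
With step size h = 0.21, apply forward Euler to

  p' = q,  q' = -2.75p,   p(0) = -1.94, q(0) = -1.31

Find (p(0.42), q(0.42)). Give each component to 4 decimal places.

-2.2549, 1.0896

Euler on (p,q): p_{n+1} = p_n + h·p', q_{n+1} = q_n + h·q'.
0.000000: (-1.940000, -1.310000); f=(-1.310000, 5.335000) → (-2.215100, -0.189650)
0.210000: (-2.215100, -0.189650); f=(-0.189650, 6.091525) → (-2.254927, 1.089570)
(p(0.42), q(0.42)) ≈ (-2.2549, 1.0896)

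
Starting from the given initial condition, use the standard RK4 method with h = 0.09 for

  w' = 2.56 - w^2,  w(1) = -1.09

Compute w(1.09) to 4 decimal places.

RK4: k1 = f(x_n, w_n); k2 = f(x_n + h/2, w_n + (h/2)·k1); k3 = f(x_n + h/2, w_n + (h/2)·k2); k4 = f(x_n + h, w_n + h·k3); w_{n+1} = w_n + (h/6)·(k1 + 2k2 + 2k3 + k4).
x=1.000000, w=-1.090000:
  k1 = f(1.000000, -1.090000) = 1.371900
  k2 = f(1.045000, -1.028265) = 1.502672
  k3 = f(1.045000, -1.022380) = 1.514740
  k4 = f(1.090000, -0.953673) = 1.650507
  w ← -1.090000 + (0.09/6)·(k1 + 2k2 + 2k3 + k4) = -0.954142
w(1.09) ≈ -0.9541

-0.9541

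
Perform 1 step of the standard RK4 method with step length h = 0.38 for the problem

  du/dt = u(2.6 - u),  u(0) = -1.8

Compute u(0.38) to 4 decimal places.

-35.8305

RK4: k1 = f(t_n, u_n); k2 = f(t_n + h/2, u_n + (h/2)·k1); k3 = f(t_n + h/2, u_n + (h/2)·k2); k4 = f(t_n + h, u_n + h·k3); u_{n+1} = u_n + (h/6)·(k1 + 2k2 + 2k3 + k4).
t=0.000000, u=-1.800000:
  k1 = f(0.000000, -1.800000) = -7.920000
  k2 = f(0.190000, -3.304800) = -19.514183
  k3 = f(0.190000, -5.507695) = -44.654708
  k4 = f(0.380000, -18.768789) = -401.066296
  u ← -1.800000 + (0.38/6)·(k1 + 2k2 + 2k3 + k4) = -35.830525
u(0.38) ≈ -35.8305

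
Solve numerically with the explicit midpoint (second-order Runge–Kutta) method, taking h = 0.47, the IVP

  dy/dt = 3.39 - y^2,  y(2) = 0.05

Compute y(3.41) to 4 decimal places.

1.6444

Midpoint: k1 = f(t_n, y_n); k2 = f(t_n + h/2, y_n + (h/2)·k1); y_{n+1} = y_n + h·k2.
t=2.000000, y=0.050000:
  k1 = f(2.000000, 0.050000) = 3.387500
  k2 = f(2.235000, 0.846063) = 2.674178
  y ← 0.050000 + 0.47·2.674178 = 1.306864
t=2.470000, y=1.306864:
  k1 = f(2.470000, 1.306864) = 1.682107
  k2 = f(2.705000, 1.702159) = 0.492655
  y ← 1.306864 + 0.47·0.492655 = 1.538412
t=2.940000, y=1.538412:
  k1 = f(2.940000, 1.538412) = 1.023290
  k2 = f(3.175000, 1.778885) = 0.225569
  y ← 1.538412 + 0.47·0.225569 = 1.644429
y(3.41) ≈ 1.6444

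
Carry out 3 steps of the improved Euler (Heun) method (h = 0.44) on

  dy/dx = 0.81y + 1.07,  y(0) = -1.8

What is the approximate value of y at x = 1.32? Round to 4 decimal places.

-2.6923

Heun: k1 = f(x_n, y_n); k2 = f(x_n + h, y_n + h·k1); y_{n+1} = y_n + (h/2)·(k1 + k2).
x=0.000000, y=-1.800000:
  k1 = f(0.000000, -1.800000) = -0.388000
  k2 = f(0.440000, -1.970720) = -0.526283
  y ← -1.800000 + (0.44/2)·(-0.388000 + (-0.526283)) = -2.001142
x=0.440000, y=-2.001142:
  k1 = f(0.440000, -2.001142) = -0.550925
  k2 = f(0.880000, -2.243549) = -0.747275
  y ← -2.001142 + (0.44/2)·(-0.550925 + (-0.747275)) = -2.286746
x=0.880000, y=-2.286746:
  k1 = f(0.880000, -2.286746) = -0.782265
  k2 = f(1.320000, -2.630943) = -1.061064
  y ← -2.286746 + (0.44/2)·(-0.782265 + (-1.061064)) = -2.692279
y(1.32) ≈ -2.6923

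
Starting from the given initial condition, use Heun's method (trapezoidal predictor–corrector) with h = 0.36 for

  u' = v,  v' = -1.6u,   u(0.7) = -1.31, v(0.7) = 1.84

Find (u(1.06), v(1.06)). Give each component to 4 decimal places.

-0.5118, 2.4038

Heun on (u,v): k1 = f(t_n, state_n); k2 = f(t_n + h, state_n + h·k1); state_{n+1} = state_n + (h/2)·(k1 + k2).
0.700000: (-1.310000, 1.840000)
  k1 = (1.840000, 2.096000)
  predictor → (-0.647600, 2.594560)
  k2 = (2.594560, 1.036160)
  → (-0.511779, 2.403789)
(u(1.06), v(1.06)) ≈ (-0.5118, 2.4038)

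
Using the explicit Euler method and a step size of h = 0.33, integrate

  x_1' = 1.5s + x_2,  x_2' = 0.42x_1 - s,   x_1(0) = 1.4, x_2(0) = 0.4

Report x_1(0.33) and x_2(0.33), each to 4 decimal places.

Euler on (x_1,x_2): x_1_{n+1} = x_1_n + h·x_1', x_2_{n+1} = x_2_n + h·x_2'.
0.000000: (1.400000, 0.400000); f=(0.400000, 0.588000) → (1.532000, 0.594040)
(x_1(0.33), x_2(0.33)) ≈ (1.5320, 0.5940)

1.5320, 0.5940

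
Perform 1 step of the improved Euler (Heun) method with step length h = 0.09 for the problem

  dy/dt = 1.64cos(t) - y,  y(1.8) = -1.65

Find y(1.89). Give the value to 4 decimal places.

Heun: k1 = f(t_n, y_n); k2 = f(t_n + h, y_n + h·k1); y_{n+1} = y_n + (h/2)·(k1 + k2).
t=1.800000, y=-1.650000:
  k1 = f(1.800000, -1.650000) = 1.277389
  k2 = f(1.890000, -1.535035) = 1.020386
  y ← -1.650000 + (0.09/2)·(1.277389 + 1.020386) = -1.546600
y(1.89) ≈ -1.5466

-1.5466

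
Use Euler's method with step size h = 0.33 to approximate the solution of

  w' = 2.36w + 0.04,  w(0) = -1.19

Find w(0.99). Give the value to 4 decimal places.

-6.6193

Euler: w_{n+1} = w_n + h·f(x_n, w_n).
x=0.000000, w=-1.190000: f=-2.768400 → w ← -1.190000 + 0.33·(-2.768400) = -2.103572
x=0.330000, w=-2.103572: f=-4.924430 → w ← -2.103572 + 0.33·(-4.924430) = -3.728634
x=0.660000, w=-3.728634: f=-8.759576 → w ← -3.728634 + 0.33·(-8.759576) = -6.619294
w(0.99) ≈ -6.6193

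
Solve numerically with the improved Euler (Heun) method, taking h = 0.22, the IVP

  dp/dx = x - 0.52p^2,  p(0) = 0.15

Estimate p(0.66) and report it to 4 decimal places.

Heun: k1 = f(x_n, p_n); k2 = f(x_n + h, p_n + h·k1); p_{n+1} = p_n + (h/2)·(k1 + k2).
x=0.000000, p=0.150000:
  k1 = f(0.000000, 0.150000) = -0.011700
  k2 = f(0.220000, 0.147426) = 0.208698
  p ← 0.150000 + (0.22/2)·(-0.011700 + 0.208698) = 0.171670
x=0.220000, p=0.171670:
  k1 = f(0.220000, 0.171670) = 0.204675
  k2 = f(0.440000, 0.216698) = 0.415582
  p ← 0.171670 + (0.22/2)·(0.204675 + 0.415582) = 0.239898
x=0.440000, p=0.239898:
  k1 = f(0.440000, 0.239898) = 0.410073
  k2 = f(0.660000, 0.330114) = 0.603333
  p ← 0.239898 + (0.22/2)·(0.410073 + 0.603333) = 0.351373
p(0.66) ≈ 0.3514

0.3514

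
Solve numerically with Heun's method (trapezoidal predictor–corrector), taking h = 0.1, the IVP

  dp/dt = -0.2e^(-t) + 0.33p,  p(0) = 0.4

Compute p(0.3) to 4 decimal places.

Heun: k1 = f(t_n, p_n); k2 = f(t_n + h, p_n + h·k1); p_{n+1} = p_n + (h/2)·(k1 + k2).
t=0.000000, p=0.400000:
  k1 = f(0.000000, 0.400000) = -0.068000
  k2 = f(0.100000, 0.393200) = -0.051211
  p ← 0.400000 + (0.1/2)·(-0.068000 + (-0.051211)) = 0.394039
t=0.100000, p=0.394039:
  k1 = f(0.100000, 0.394039) = -0.050934
  k2 = f(0.200000, 0.388946) = -0.035394
  p ← 0.394039 + (0.1/2)·(-0.050934 + (-0.035394)) = 0.389723
t=0.200000, p=0.389723:
  k1 = f(0.200000, 0.389723) = -0.035138
  k2 = f(0.300000, 0.386209) = -0.020715
  p ← 0.389723 + (0.1/2)·(-0.035138 + (-0.020715)) = 0.386930
p(0.3) ≈ 0.3869

0.3869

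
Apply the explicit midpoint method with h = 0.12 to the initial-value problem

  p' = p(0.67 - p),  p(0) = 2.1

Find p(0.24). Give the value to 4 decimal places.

Midpoint: k1 = f(t_n, p_n); k2 = f(t_n + h/2, p_n + (h/2)·k1); p_{n+1} = p_n + h·k2.
t=0.000000, p=2.100000:
  k1 = f(0.000000, 2.100000) = -3.003000
  k2 = f(0.060000, 1.919820) = -2.399429
  p ← 2.100000 + 0.12·(-2.399429) = 1.812068
t=0.120000, p=1.812068:
  k1 = f(0.120000, 1.812068) = -2.069506
  k2 = f(0.180000, 1.687898) = -1.718108
  p ← 1.812068 + 0.12·(-1.718108) = 1.605895
p(0.24) ≈ 1.6059

1.6059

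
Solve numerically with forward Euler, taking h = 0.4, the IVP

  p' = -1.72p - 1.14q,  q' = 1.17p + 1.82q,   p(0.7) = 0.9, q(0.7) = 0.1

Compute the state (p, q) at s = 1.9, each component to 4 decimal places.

Euler on (p,q): p_{n+1} = p_n + h·p', q_{n+1} = q_n + h·q'.
0.700000: (0.900000, 0.100000); f=(-1.662000, 1.235000) → (0.235200, 0.594000)
1.100000: (0.235200, 0.594000); f=(-1.081704, 1.356264) → (-0.197482, 1.136506)
1.500000: (-0.197482, 1.136506); f=(-0.955948, 1.837387) → (-0.579861, 1.871460)
(p(1.9), q(1.9)) ≈ (-0.5799, 1.8715)

-0.5799, 1.8715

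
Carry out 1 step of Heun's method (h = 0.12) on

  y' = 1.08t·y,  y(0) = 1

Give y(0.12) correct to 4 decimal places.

Heun: k1 = f(t_n, y_n); k2 = f(t_n + h, y_n + h·k1); y_{n+1} = y_n + (h/2)·(k1 + k2).
t=0.000000, y=1.000000:
  k1 = f(0.000000, 1.000000) = 0.000000
  k2 = f(0.120000, 1.000000) = 0.129600
  y ← 1.000000 + (0.12/2)·(0.000000 + 0.129600) = 1.007776
y(0.12) ≈ 1.0078

1.0078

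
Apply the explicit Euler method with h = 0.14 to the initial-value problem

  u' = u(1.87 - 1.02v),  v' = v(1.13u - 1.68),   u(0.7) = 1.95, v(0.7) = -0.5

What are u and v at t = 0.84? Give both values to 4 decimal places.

Euler on (u,v): u_{n+1} = u_n + h·u', v_{n+1} = v_n + h·v'.
0.700000: (1.950000, -0.500000); f=(4.641000, -0.261750) → (2.599740, -0.536645)
(u(0.84), v(0.84)) ≈ (2.5997, -0.5366)

2.5997, -0.5366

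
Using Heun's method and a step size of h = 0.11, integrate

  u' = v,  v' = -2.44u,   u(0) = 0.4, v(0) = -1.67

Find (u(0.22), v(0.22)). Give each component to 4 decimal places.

0.0145, -1.7833

Heun on (u,v): k1 = f(s_n, state_n); k2 = f(s_n + h, state_n + h·k1); state_{n+1} = state_n + (h/2)·(k1 + k2).
0.000000: (0.400000, -1.670000)
  k1 = (-1.670000, -0.976000)
  predictor → (0.216300, -1.777360)
  k2 = (-1.777360, -0.527772)
  → (0.210395, -1.752707)
0.110000: (0.210395, -1.752707)
  k1 = (-1.752707, -0.513364)
  predictor → (0.017597, -1.809178)
  k2 = (-1.809178, -0.042938)
  → (0.014492, -1.783304)
(u(0.22), v(0.22)) ≈ (0.0145, -1.7833)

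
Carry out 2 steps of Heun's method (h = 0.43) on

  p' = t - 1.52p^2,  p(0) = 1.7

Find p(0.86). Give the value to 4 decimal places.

0.7811

Heun: k1 = f(t_n, p_n); k2 = f(t_n + h, p_n + h·k1); p_{n+1} = p_n + (h/2)·(k1 + k2).
t=0.000000, p=1.700000:
  k1 = f(0.000000, 1.700000) = -4.392800
  k2 = f(0.430000, -0.188904) = 0.375759
  p ← 1.700000 + (0.43/2)·(-4.392800 + 0.375759) = 0.836336
t=0.430000, p=0.836336:
  k1 = f(0.430000, 0.836336) = -0.633177
  k2 = f(0.860000, 0.564070) = 0.376374
  p ← 0.836336 + (0.43/2)·(-0.633177 + 0.376374) = 0.781124
p(0.86) ≈ 0.7811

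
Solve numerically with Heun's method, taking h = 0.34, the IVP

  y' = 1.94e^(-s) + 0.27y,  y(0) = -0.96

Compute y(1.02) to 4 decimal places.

Heun: k1 = f(s_n, y_n); k2 = f(s_n + h, y_n + h·k1); y_{n+1} = y_n + (h/2)·(k1 + k2).
s=0.000000, y=-0.960000:
  k1 = f(0.000000, -0.960000) = 1.680800
  k2 = f(0.340000, -0.388528) = 1.275932
  y ← -0.960000 + (0.34/2)·(1.680800 + 1.275932) = -0.457356
s=0.340000, y=-0.457356:
  k1 = f(0.340000, -0.457356) = 1.257348
  k2 = f(0.680000, -0.029857) = 0.974776
  y ← -0.457356 + (0.34/2)·(1.257348 + 0.974776) = -0.077895
s=0.680000, y=-0.077895:
  k1 = f(0.680000, -0.077895) = 0.961805
  k2 = f(1.020000, 0.249119) = 0.766816
  y ← -0.077895 + (0.34/2)·(0.961805 + 0.766816) = 0.215971
y(1.02) ≈ 0.2160

0.2160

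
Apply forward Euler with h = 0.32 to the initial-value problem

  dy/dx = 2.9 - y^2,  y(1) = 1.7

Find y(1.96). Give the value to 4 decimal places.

Euler: y_{n+1} = y_n + h·f(x_n, y_n).
x=1.000000, y=1.700000: f=0.010000 → y ← 1.700000 + 0.32·0.010000 = 1.703200
x=1.320000, y=1.703200: f=-0.000890 → y ← 1.703200 + 0.32·(-0.000890) = 1.702915
x=1.640000, y=1.702915: f=0.000080 → y ← 1.702915 + 0.32·0.000080 = 1.702941
y(1.96) ≈ 1.7029

1.7029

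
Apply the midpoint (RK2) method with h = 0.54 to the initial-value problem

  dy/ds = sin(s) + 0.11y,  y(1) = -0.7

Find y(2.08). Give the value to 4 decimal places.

Midpoint: k1 = f(s_n, y_n); k2 = f(s_n + h/2, y_n + (h/2)·k1); y_{n+1} = y_n + h·k2.
s=1.000000, y=-0.700000:
  k1 = f(1.000000, -0.700000) = 0.764471
  k2 = f(1.270000, -0.493593) = 0.900806
  y ← -0.700000 + 0.54·0.900806 = -0.213565
s=1.540000, y=-0.213565:
  k1 = f(1.540000, -0.213565) = 0.976034
  k2 = f(1.810000, 0.049964) = 0.977023
  y ← -0.213565 + 0.54·0.977023 = 0.314027
y(2.08) ≈ 0.3140

0.3140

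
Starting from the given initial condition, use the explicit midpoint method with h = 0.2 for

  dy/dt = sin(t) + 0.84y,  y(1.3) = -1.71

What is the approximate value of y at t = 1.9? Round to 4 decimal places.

-2.0591

Midpoint: k1 = f(t_n, y_n); k2 = f(t_n + h/2, y_n + (h/2)·k1); y_{n+1} = y_n + h·k2.
t=1.300000, y=-1.710000:
  k1 = f(1.300000, -1.710000) = -0.472842
  k2 = f(1.400000, -1.757284) = -0.490669
  y ← -1.710000 + 0.2·(-0.490669) = -1.808134
t=1.500000, y=-1.808134:
  k1 = f(1.500000, -1.808134) = -0.521337
  k2 = f(1.600000, -1.860268) = -0.563051
  y ← -1.808134 + 0.2·(-0.563051) = -1.920744
t=1.700000, y=-1.920744:
  k1 = f(1.700000, -1.920744) = -0.621760
  k2 = f(1.800000, -1.982920) = -0.691805
  y ← -1.920744 + 0.2·(-0.691805) = -2.059105
y(1.9) ≈ -2.0591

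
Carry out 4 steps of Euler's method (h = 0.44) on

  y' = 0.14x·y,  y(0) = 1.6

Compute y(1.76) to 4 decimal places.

Euler: y_{n+1} = y_n + h·f(x_n, y_n).
x=0.000000, y=1.600000: f=0.000000 → y ← 1.600000 + 0.44·0.000000 = 1.600000
x=0.440000, y=1.600000: f=0.098560 → y ← 1.600000 + 0.44·0.098560 = 1.643366
x=0.880000, y=1.643366: f=0.202463 → y ← 1.643366 + 0.44·0.202463 = 1.732450
x=1.320000, y=1.732450: f=0.320157 → y ← 1.732450 + 0.44·0.320157 = 1.873319
y(1.76) ≈ 1.8733

1.8733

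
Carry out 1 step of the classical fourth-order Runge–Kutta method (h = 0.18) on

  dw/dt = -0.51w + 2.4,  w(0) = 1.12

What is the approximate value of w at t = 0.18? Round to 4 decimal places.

1.4345

RK4: k1 = f(t_n, w_n); k2 = f(t_n + h/2, w_n + (h/2)·k1); k3 = f(t_n + h/2, w_n + (h/2)·k2); k4 = f(t_n + h, w_n + h·k3); w_{n+1} = w_n + (h/6)·(k1 + 2k2 + 2k3 + k4).
t=0.000000, w=1.120000:
  k1 = f(0.000000, 1.120000) = 1.828800
  k2 = f(0.090000, 1.284592) = 1.744858
  k3 = f(0.090000, 1.277037) = 1.748711
  k4 = f(0.180000, 1.434768) = 1.668268
  w ← 1.120000 + (0.18/6)·(k1 + 2k2 + 2k3 + k4) = 1.434526
w(0.18) ≈ 1.4345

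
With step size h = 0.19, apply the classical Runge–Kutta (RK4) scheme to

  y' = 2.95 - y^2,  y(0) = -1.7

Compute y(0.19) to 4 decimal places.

-1.6840

RK4: k1 = f(t_n, y_n); k2 = f(t_n + h/2, y_n + (h/2)·k1); k3 = f(t_n + h/2, y_n + (h/2)·k2); k4 = f(t_n + h, y_n + h·k3); y_{n+1} = y_n + (h/6)·(k1 + 2k2 + 2k3 + k4).
t=0.000000, y=-1.700000:
  k1 = f(0.000000, -1.700000) = 0.060000
  k2 = f(0.095000, -1.694300) = 0.079348
  k3 = f(0.095000, -1.692462) = 0.085572
  k4 = f(0.190000, -1.683741) = 0.115015
  y ← -1.700000 + (0.19/6)·(k1 + 2k2 + 2k3 + k4) = -1.684013
y(0.19) ≈ -1.6840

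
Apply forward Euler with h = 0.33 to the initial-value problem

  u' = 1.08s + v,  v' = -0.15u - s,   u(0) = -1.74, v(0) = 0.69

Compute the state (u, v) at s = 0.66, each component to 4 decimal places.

Euler on (u,v): u_{n+1} = u_n + h·u', v_{n+1} = v_n + h·v'.
0.000000: (-1.740000, 0.690000); f=(0.690000, 0.261000) → (-1.512300, 0.776130)
0.330000: (-1.512300, 0.776130); f=(1.132530, -0.103155) → (-1.138565, 0.742089)
(u(0.66), v(0.66)) ≈ (-1.1386, 0.7421)

-1.1386, 0.7421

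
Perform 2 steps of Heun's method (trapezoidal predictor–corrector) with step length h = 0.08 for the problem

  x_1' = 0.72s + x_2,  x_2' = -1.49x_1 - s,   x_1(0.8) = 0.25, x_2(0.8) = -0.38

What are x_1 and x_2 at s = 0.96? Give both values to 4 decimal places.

Heun on (x_1,x_2): k1 = f(s_n, state_n); k2 = f(s_n + h, state_n + h·k1); state_{n+1} = state_n + (h/2)·(k1 + k2).
0.800000: (0.250000, -0.380000)
  k1 = (0.196000, -1.172500)
  predictor → (0.265680, -0.473800)
  k2 = (0.159800, -1.275863)
  → (0.264232, -0.477935)
0.880000: (0.264232, -0.477935)
  k1 = (0.155665, -1.273706)
  predictor → (0.276685, -0.579831)
  k2 = (0.111369, -1.372261)
  → (0.274913, -0.583773)
(x_1(0.96), x_2(0.96)) ≈ (0.2749, -0.5838)

0.2749, -0.5838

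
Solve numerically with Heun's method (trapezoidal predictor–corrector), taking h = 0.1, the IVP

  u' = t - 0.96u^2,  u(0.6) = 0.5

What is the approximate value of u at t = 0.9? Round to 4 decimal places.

Heun: k1 = f(t_n, u_n); k2 = f(t_n + h, u_n + h·k1); u_{n+1} = u_n + (h/2)·(k1 + k2).
t=0.600000, u=0.500000:
  k1 = f(0.600000, 0.500000) = 0.360000
  k2 = f(0.700000, 0.536000) = 0.424196
  u ← 0.500000 + (0.1/2)·(0.360000 + 0.424196) = 0.539210
t=0.700000, u=0.539210:
  k1 = f(0.700000, 0.539210) = 0.420883
  k2 = f(0.800000, 0.581298) = 0.475609
  u ← 0.539210 + (0.1/2)·(0.420883 + 0.475609) = 0.584034
t=0.800000, u=0.584034:
  k1 = f(0.800000, 0.584034) = 0.472548
  k2 = f(0.900000, 0.631289) = 0.517415
  u ← 0.584034 + (0.1/2)·(0.472548 + 0.517415) = 0.633533
u(0.9) ≈ 0.6335

0.6335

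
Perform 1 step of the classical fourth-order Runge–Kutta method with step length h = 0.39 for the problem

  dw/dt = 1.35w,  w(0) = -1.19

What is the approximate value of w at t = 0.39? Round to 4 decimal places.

RK4: k1 = f(t_n, w_n); k2 = f(t_n + h/2, w_n + (h/2)·k1); k3 = f(t_n + h/2, w_n + (h/2)·k2); k4 = f(t_n + h, w_n + h·k3); w_{n+1} = w_n + (h/6)·(k1 + 2k2 + 2k3 + k4).
t=0.000000, w=-1.190000:
  k1 = f(0.000000, -1.190000) = -1.606500
  k2 = f(0.195000, -1.503267) = -2.029411
  k3 = f(0.195000, -1.585735) = -2.140742
  k4 = f(0.390000, -2.024890) = -2.733601
  w ← -1.190000 + (0.39/6)·(k1 + 2k2 + 2k3 + k4) = -2.014227
w(0.39) ≈ -2.0142

-2.0142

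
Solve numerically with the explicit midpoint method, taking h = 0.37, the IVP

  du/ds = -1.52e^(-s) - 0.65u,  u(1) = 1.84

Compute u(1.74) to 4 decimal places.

Midpoint: k1 = f(s_n, u_n); k2 = f(s_n + h/2, u_n + (h/2)·k1); u_{n+1} = u_n + h·k2.
s=1.000000, u=1.840000:
  k1 = f(1.000000, 1.840000) = -1.755177
  k2 = f(1.185000, 1.515292) = -1.449674
  u ← 1.840000 + 0.37·(-1.449674) = 1.303621
s=1.370000, u=1.303621:
  k1 = f(1.370000, 1.303621) = -1.233596
  k2 = f(1.555000, 1.075405) = -1.020021
  u ← 1.303621 + 0.37·(-1.020021) = 0.926213
u(1.74) ≈ 0.9262

0.9262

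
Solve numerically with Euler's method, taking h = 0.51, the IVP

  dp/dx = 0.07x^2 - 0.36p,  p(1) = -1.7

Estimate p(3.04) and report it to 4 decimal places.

Euler: p_{n+1} = p_n + h·f(x_n, p_n).
x=1.000000, p=-1.700000: f=0.682000 → p ← -1.700000 + 0.51·0.682000 = -1.352180
x=1.510000, p=-1.352180: f=0.646392 → p ← -1.352180 + 0.51·0.646392 = -1.022520
x=2.020000, p=-1.022520: f=0.653735 → p ← -1.022520 + 0.51·0.653735 = -0.689115
x=2.530000, p=-0.689115: f=0.696144 → p ← -0.689115 + 0.51·0.696144 = -0.334082
p(3.04) ≈ -0.3341

-0.3341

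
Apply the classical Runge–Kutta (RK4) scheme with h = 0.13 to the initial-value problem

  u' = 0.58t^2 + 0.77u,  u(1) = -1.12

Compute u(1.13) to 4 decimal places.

RK4: k1 = f(t_n, u_n); k2 = f(t_n + h/2, u_n + (h/2)·k1); k3 = f(t_n + h/2, u_n + (h/2)·k2); k4 = f(t_n + h, u_n + h·k3); u_{n+1} = u_n + (h/6)·(k1 + 2k2 + 2k3 + k4).
t=1.000000, u=-1.120000:
  k1 = f(1.000000, -1.120000) = -0.282400
  k2 = f(1.065000, -1.138356) = -0.218684
  k3 = f(1.065000, -1.134214) = -0.215495
  k4 = f(1.130000, -1.148014) = -0.143369
  u ← -1.120000 + (0.13/6)·(k1 + 2k2 + 2k3 + k4) = -1.148039
u(1.13) ≈ -1.1480

-1.1480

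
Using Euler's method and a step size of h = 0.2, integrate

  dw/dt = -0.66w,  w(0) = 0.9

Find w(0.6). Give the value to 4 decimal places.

0.5886

Euler: w_{n+1} = w_n + h·f(t_n, w_n).
t=0.000000, w=0.900000: f=-0.594000 → w ← 0.900000 + 0.2·(-0.594000) = 0.781200
t=0.200000, w=0.781200: f=-0.515592 → w ← 0.781200 + 0.2·(-0.515592) = 0.678082
t=0.400000, w=0.678082: f=-0.447534 → w ← 0.678082 + 0.2·(-0.447534) = 0.588575
w(0.6) ≈ 0.5886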